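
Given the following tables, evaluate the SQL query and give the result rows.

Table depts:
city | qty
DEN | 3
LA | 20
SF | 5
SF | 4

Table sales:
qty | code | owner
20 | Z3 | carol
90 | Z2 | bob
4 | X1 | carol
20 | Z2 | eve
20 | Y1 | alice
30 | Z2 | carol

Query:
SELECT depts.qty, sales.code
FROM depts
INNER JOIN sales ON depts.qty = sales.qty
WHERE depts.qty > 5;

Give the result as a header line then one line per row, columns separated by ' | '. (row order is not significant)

After JOIN sales (4 rows):
depts.city | depts.qty | sales.qty | sales.code | sales.owner
LA | 20 | 20 | Z3 | carol
LA | 20 | 20 | Z2 | eve
LA | 20 | 20 | Y1 | alice
SF | 4 | 4 | X1 | carol
After WHERE (3 rows):
depts.city | depts.qty | sales.qty | sales.code | sales.owner
LA | 20 | 20 | Z3 | carol
LA | 20 | 20 | Z2 | eve
LA | 20 | 20 | Y1 | alice
After SELECT (3 rows):
depts.qty | sales.code
20 | Z3
20 | Z2
20 | Y1

== RESULT ==
depts.qty | sales.code
20 | Z3
20 | Z2
20 | Y1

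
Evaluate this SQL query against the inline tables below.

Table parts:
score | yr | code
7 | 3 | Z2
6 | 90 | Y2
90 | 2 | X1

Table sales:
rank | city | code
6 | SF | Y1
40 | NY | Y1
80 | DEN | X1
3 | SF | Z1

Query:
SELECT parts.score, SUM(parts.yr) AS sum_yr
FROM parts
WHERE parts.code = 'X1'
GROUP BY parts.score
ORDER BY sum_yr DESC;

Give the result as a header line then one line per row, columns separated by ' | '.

== RESULT ==
parts.score | sum_yr
90 | 2

Derivation:
After WHERE (1 rows):
parts.score | parts.yr | parts.code
90 | 2 | X1
After GROUP BY (1 rows):
parts.score | sum_yr
90 | 2
After ORDER BY (1 rows):
parts.score | sum_yr
90 | 2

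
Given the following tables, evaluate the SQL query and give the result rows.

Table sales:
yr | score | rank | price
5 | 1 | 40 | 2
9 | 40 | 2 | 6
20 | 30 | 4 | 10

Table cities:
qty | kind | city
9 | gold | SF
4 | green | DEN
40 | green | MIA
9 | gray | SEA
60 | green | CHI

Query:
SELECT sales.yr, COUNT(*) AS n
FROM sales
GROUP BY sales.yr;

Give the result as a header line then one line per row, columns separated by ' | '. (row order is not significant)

== RESULT ==
sales.yr | n
5 | 1
9 | 1
20 | 1

Derivation:
After GROUP BY (3 rows):
sales.yr | n
5 | 1
9 | 1
20 | 1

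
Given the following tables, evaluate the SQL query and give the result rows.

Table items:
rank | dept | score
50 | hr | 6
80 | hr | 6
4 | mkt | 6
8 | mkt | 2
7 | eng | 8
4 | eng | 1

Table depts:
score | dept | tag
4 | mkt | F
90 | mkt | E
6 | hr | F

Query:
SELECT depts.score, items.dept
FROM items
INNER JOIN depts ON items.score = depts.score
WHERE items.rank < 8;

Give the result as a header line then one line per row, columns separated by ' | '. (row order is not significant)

After JOIN depts (3 rows):
items.rank | items.dept | items.score | depts.score | depts.dept | depts.tag
50 | hr | 6 | 6 | hr | F
80 | hr | 6 | 6 | hr | F
4 | mkt | 6 | 6 | hr | F
After WHERE (1 rows):
items.rank | items.dept | items.score | depts.score | depts.dept | depts.tag
4 | mkt | 6 | 6 | hr | F
After SELECT (1 rows):
depts.score | items.dept
6 | mkt

== RESULT ==
depts.score | items.dept
6 | mkt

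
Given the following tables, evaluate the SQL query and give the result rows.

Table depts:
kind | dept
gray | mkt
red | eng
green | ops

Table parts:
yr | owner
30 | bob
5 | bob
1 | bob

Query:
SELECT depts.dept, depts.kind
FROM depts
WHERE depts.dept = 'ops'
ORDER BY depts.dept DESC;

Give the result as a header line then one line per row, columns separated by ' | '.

== RESULT ==
depts.dept | depts.kind
ops | green

Derivation:
After WHERE (1 rows):
depts.kind | depts.dept
green | ops
After SELECT (1 rows):
depts.dept | depts.kind
ops | green
After ORDER BY (1 rows):
depts.dept | depts.kind
ops | green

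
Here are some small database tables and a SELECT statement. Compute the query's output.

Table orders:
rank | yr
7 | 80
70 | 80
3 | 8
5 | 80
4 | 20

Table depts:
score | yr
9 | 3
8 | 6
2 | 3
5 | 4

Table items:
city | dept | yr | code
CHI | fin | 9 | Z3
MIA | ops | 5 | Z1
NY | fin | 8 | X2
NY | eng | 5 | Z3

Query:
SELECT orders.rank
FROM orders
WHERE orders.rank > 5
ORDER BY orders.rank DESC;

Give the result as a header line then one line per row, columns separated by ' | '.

== RESULT ==
orders.rank
70
7

Derivation:
After WHERE (2 rows):
orders.rank | orders.yr
7 | 80
70 | 80
After SELECT (2 rows):
orders.rank
7
70
After ORDER BY (2 rows):
orders.rank
70
7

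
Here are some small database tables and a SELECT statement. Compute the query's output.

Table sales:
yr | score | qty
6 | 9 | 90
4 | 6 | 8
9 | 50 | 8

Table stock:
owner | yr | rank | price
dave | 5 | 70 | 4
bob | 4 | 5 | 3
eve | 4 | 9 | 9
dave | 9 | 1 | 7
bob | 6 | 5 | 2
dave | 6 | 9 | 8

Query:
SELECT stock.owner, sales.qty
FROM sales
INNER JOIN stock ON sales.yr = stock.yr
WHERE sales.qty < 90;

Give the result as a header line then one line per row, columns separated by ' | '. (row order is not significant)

== RESULT ==
stock.owner | sales.qty
bob | 8
eve | 8
dave | 8

Derivation:
After JOIN stock (5 rows):
sales.yr | sales.score | sales.qty | stock.owner | stock.yr | stock.rank | stock.price
6 | 9 | 90 | bob | 6 | 5 | 2
6 | 9 | 90 | dave | 6 | 9 | 8
4 | 6 | 8 | bob | 4 | 5 | 3
4 | 6 | 8 | eve | 4 | 9 | 9
9 | 50 | 8 | dave | 9 | 1 | 7
After WHERE (3 rows):
sales.yr | sales.score | sales.qty | stock.owner | stock.yr | stock.rank | stock.price
4 | 6 | 8 | bob | 4 | 5 | 3
4 | 6 | 8 | eve | 4 | 9 | 9
9 | 50 | 8 | dave | 9 | 1 | 7
After SELECT (3 rows):
stock.owner | sales.qty
bob | 8
eve | 8
dave | 8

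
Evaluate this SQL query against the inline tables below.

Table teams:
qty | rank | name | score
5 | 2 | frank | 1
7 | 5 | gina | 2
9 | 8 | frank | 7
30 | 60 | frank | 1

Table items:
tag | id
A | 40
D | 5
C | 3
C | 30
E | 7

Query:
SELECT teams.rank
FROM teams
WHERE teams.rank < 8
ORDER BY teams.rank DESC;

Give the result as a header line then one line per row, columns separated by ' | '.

== RESULT ==
teams.rank
5
2

Derivation:
After WHERE (2 rows):
teams.qty | teams.rank | teams.name | teams.score
5 | 2 | frank | 1
7 | 5 | gina | 2
After SELECT (2 rows):
teams.rank
2
5
After ORDER BY (2 rows):
teams.rank
5
2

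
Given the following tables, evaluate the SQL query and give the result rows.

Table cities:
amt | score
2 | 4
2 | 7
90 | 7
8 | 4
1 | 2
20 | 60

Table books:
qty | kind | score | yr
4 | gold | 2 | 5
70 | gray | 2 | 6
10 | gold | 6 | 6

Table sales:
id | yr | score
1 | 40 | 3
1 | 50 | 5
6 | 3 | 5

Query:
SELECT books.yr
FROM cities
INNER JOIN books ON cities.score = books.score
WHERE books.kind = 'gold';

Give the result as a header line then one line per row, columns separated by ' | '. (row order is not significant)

== RESULT ==
books.yr
5

Derivation:
After JOIN books (2 rows):
cities.amt | cities.score | books.qty | books.kind | books.score | books.yr
1 | 2 | 4 | gold | 2 | 5
1 | 2 | 70 | gray | 2 | 6
After WHERE (1 rows):
cities.amt | cities.score | books.qty | books.kind | books.score | books.yr
1 | 2 | 4 | gold | 2 | 5
After SELECT (1 rows):
books.yr
5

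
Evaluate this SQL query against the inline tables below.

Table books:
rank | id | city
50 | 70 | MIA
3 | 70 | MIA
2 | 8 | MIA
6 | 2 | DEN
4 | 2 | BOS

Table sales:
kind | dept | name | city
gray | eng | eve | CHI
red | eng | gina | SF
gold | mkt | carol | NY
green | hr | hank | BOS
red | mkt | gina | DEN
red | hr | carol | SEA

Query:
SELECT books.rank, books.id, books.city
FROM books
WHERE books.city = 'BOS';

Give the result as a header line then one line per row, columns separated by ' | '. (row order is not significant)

After WHERE (1 rows):
books.rank | books.id | books.city
4 | 2 | BOS
After SELECT (1 rows):
books.rank | books.id | books.city
4 | 2 | BOS

== RESULT ==
books.rank | books.id | books.city
4 | 2 | BOS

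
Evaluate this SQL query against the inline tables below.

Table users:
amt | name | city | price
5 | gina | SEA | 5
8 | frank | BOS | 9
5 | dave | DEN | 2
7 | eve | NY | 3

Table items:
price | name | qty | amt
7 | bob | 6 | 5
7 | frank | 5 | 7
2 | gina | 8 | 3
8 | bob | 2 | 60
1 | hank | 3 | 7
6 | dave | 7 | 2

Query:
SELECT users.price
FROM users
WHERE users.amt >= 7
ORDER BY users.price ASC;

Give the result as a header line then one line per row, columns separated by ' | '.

== RESULT ==
users.price
3
9

Derivation:
After WHERE (2 rows):
users.amt | users.name | users.city | users.price
8 | frank | BOS | 9
7 | eve | NY | 3
After SELECT (2 rows):
users.price
9
3
After ORDER BY (2 rows):
users.price
3
9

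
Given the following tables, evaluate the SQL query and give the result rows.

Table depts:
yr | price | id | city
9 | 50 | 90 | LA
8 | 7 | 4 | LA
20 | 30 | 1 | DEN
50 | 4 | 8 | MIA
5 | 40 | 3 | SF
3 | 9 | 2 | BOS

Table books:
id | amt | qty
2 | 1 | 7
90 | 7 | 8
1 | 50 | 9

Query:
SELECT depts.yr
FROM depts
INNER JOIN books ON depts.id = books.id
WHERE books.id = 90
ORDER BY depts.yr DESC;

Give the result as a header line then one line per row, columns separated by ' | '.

After JOIN books (3 rows):
depts.yr | depts.price | depts.id | depts.city | books.id | books.amt | books.qty
9 | 50 | 90 | LA | 90 | 7 | 8
20 | 30 | 1 | DEN | 1 | 50 | 9
3 | 9 | 2 | BOS | 2 | 1 | 7
After WHERE (1 rows):
depts.yr | depts.price | depts.id | depts.city | books.id | books.amt | books.qty
9 | 50 | 90 | LA | 90 | 7 | 8
After SELECT (1 rows):
depts.yr
9
After ORDER BY (1 rows):
depts.yr
9

== RESULT ==
depts.yr
9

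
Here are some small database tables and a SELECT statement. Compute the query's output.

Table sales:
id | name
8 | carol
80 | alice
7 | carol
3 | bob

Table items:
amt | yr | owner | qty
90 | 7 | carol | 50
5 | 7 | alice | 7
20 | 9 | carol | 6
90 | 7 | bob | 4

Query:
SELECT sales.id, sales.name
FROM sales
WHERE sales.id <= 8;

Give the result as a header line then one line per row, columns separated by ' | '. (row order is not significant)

After WHERE (3 rows):
sales.id | sales.name
8 | carol
7 | carol
3 | bob
After SELECT (3 rows):
sales.id | sales.name
8 | carol
7 | carol
3 | bob

== RESULT ==
sales.id | sales.name
8 | carol
7 | carol
3 | bob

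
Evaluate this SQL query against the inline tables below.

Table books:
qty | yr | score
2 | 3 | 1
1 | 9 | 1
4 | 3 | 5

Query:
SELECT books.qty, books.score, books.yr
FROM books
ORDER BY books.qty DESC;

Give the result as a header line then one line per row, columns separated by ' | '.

After SELECT (3 rows):
books.qty | books.score | books.yr
2 | 1 | 3
1 | 1 | 9
4 | 5 | 3
After ORDER BY (3 rows):
books.qty | books.score | books.yr
4 | 5 | 3
2 | 1 | 3
1 | 1 | 9

== RESULT ==
books.qty | books.score | books.yr
4 | 5 | 3
2 | 1 | 3
1 | 1 | 9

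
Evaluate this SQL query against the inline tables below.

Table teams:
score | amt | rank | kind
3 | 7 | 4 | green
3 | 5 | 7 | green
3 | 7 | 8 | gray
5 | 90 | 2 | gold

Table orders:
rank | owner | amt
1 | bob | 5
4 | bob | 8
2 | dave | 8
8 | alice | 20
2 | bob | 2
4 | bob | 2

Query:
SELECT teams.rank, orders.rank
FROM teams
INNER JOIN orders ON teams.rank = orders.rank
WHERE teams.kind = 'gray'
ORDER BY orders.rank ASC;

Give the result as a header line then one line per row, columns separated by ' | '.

== RESULT ==
teams.rank | orders.rank
8 | 8

Derivation:
After JOIN orders (5 rows):
teams.score | teams.amt | teams.rank | teams.kind | orders.rank | orders.owner | orders.amt
3 | 7 | 4 | green | 4 | bob | 8
3 | 7 | 4 | green | 4 | bob | 2
3 | 7 | 8 | gray | 8 | alice | 20
5 | 90 | 2 | gold | 2 | dave | 8
5 | 90 | 2 | gold | 2 | bob | 2
After WHERE (1 rows):
teams.score | teams.amt | teams.rank | teams.kind | orders.rank | orders.owner | orders.amt
3 | 7 | 8 | gray | 8 | alice | 20
After SELECT (1 rows):
teams.rank | orders.rank
8 | 8
After ORDER BY (1 rows):
teams.rank | orders.rank
8 | 8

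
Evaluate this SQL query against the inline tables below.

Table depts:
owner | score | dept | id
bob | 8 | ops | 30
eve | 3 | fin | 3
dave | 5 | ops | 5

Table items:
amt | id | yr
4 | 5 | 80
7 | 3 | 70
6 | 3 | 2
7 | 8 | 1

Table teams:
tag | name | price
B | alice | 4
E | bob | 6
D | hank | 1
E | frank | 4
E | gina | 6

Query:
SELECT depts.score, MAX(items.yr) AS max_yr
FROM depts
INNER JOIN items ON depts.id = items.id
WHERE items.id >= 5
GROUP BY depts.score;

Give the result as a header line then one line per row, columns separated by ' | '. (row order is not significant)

After JOIN items (3 rows):
depts.owner | depts.score | depts.dept | depts.id | items.amt | items.id | items.yr
eve | 3 | fin | 3 | 7 | 3 | 70
eve | 3 | fin | 3 | 6 | 3 | 2
dave | 5 | ops | 5 | 4 | 5 | 80
After WHERE (1 rows):
depts.owner | depts.score | depts.dept | depts.id | items.amt | items.id | items.yr
dave | 5 | ops | 5 | 4 | 5 | 80
After GROUP BY (1 rows):
depts.score | max_yr
5 | 80

== RESULT ==
depts.score | max_yr
5 | 80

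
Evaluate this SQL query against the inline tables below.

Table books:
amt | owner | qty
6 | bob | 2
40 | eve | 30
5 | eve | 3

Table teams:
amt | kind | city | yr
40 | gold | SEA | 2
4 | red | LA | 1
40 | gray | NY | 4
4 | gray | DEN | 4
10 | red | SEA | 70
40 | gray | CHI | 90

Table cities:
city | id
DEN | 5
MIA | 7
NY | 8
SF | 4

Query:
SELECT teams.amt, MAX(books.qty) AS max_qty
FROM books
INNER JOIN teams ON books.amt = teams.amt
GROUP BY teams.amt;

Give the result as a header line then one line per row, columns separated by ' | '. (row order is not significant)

== RESULT ==
teams.amt | max_qty
40 | 30

Derivation:
After JOIN teams (3 rows):
books.amt | books.owner | books.qty | teams.amt | teams.kind | teams.city | teams.yr
40 | eve | 30 | 40 | gold | SEA | 2
40 | eve | 30 | 40 | gray | NY | 4
40 | eve | 30 | 40 | gray | CHI | 90
After GROUP BY (1 rows):
teams.amt | max_qty
40 | 30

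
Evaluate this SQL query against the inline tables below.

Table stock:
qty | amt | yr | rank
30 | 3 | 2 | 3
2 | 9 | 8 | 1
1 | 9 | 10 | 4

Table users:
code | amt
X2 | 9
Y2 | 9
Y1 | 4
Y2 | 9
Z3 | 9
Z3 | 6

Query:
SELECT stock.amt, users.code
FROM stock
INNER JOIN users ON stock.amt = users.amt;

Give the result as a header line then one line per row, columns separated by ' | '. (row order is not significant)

After JOIN users (8 rows):
stock.qty | stock.amt | stock.yr | stock.rank | users.code | users.amt
2 | 9 | 8 | 1 | X2 | 9
2 | 9 | 8 | 1 | Y2 | 9
2 | 9 | 8 | 1 | Y2 | 9
2 | 9 | 8 | 1 | Z3 | 9
1 | 9 | 10 | 4 | X2 | 9
1 | 9 | 10 | 4 | Y2 | 9
1 | 9 | 10 | 4 | Y2 | 9
1 | 9 | 10 | 4 | Z3 | 9
After SELECT (8 rows):
stock.amt | users.code
9 | X2
9 | Y2
9 | Y2
9 | Z3
9 | X2
9 | Y2
9 | Y2
9 | Z3

== RESULT ==
stock.amt | users.code
9 | X2
9 | Y2
9 | Y2
9 | Z3
9 | X2
9 | Y2
9 | Y2
9 | Z3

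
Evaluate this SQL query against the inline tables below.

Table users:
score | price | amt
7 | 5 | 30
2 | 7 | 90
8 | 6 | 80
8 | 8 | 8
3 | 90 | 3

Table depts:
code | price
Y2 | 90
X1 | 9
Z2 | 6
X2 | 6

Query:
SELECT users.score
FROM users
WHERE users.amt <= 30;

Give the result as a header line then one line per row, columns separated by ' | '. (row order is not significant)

After WHERE (3 rows):
users.score | users.price | users.amt
7 | 5 | 30
8 | 8 | 8
3 | 90 | 3
After SELECT (3 rows):
users.score
7
8
3

== RESULT ==
users.score
7
8
3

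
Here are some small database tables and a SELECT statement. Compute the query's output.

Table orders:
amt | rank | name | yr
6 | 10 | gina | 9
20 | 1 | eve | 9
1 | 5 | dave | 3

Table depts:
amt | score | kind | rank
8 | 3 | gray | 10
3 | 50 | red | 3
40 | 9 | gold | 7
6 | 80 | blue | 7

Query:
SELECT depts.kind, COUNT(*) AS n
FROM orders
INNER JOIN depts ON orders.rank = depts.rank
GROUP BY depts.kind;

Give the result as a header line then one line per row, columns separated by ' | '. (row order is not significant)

== RESULT ==
depts.kind | n
gray | 1

Derivation:
After JOIN depts (1 rows):
orders.amt | orders.rank | orders.name | orders.yr | depts.amt | depts.score | depts.kind | depts.rank
6 | 10 | gina | 9 | 8 | 3 | gray | 10
After GROUP BY (1 rows):
depts.kind | n
gray | 1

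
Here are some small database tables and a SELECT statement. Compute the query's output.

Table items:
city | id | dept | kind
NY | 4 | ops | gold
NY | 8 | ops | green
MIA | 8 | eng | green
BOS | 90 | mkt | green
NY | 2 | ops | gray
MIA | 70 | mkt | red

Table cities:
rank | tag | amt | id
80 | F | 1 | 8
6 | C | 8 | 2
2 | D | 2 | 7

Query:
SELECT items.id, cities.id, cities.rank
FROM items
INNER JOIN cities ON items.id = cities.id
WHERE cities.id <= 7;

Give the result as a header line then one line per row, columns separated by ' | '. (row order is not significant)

== RESULT ==
items.id | cities.id | cities.rank
2 | 2 | 6

Derivation:
After JOIN cities (3 rows):
items.city | items.id | items.dept | items.kind | cities.rank | cities.tag | cities.amt | cities.id
NY | 8 | ops | green | 80 | F | 1 | 8
MIA | 8 | eng | green | 80 | F | 1 | 8
NY | 2 | ops | gray | 6 | C | 8 | 2
After WHERE (1 rows):
items.city | items.id | items.dept | items.kind | cities.rank | cities.tag | cities.amt | cities.id
NY | 2 | ops | gray | 6 | C | 8 | 2
After SELECT (1 rows):
items.id | cities.id | cities.rank
2 | 2 | 6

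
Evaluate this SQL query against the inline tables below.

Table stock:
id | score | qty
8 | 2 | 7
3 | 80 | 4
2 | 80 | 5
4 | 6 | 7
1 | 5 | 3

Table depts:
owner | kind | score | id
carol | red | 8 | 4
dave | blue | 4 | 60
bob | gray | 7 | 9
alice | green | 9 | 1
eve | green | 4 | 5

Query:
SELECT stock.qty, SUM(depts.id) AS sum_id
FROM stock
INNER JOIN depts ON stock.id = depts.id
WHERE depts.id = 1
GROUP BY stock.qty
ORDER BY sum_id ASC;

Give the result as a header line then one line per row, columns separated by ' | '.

After JOIN depts (2 rows):
stock.id | stock.score | stock.qty | depts.owner | depts.kind | depts.score | depts.id
4 | 6 | 7 | carol | red | 8 | 4
1 | 5 | 3 | alice | green | 9 | 1
After WHERE (1 rows):
stock.id | stock.score | stock.qty | depts.owner | depts.kind | depts.score | depts.id
1 | 5 | 3 | alice | green | 9 | 1
After GROUP BY (1 rows):
stock.qty | sum_id
3 | 1
After ORDER BY (1 rows):
stock.qty | sum_id
3 | 1

== RESULT ==
stock.qty | sum_id
3 | 1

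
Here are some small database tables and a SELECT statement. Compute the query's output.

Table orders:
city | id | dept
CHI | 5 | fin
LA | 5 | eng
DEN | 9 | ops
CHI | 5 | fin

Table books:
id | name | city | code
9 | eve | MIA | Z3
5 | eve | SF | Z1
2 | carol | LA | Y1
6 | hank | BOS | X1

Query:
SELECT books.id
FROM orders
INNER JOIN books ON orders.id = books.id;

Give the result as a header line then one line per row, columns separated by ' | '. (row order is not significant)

After JOIN books (4 rows):
orders.city | orders.id | orders.dept | books.id | books.name | books.city | books.code
CHI | 5 | fin | 5 | eve | SF | Z1
LA | 5 | eng | 5 | eve | SF | Z1
DEN | 9 | ops | 9 | eve | MIA | Z3
CHI | 5 | fin | 5 | eve | SF | Z1
After SELECT (4 rows):
books.id
5
5
9
5

== RESULT ==
books.id
5
5
9
5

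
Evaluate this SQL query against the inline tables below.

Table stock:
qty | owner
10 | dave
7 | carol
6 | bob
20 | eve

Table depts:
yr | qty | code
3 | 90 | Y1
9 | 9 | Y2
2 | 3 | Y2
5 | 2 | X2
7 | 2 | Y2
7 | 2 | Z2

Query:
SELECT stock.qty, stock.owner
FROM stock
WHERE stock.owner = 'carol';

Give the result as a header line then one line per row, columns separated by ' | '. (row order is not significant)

== RESULT ==
stock.qty | stock.owner
7 | carol

Derivation:
After WHERE (1 rows):
stock.qty | stock.owner
7 | carol
After SELECT (1 rows):
stock.qty | stock.owner
7 | carol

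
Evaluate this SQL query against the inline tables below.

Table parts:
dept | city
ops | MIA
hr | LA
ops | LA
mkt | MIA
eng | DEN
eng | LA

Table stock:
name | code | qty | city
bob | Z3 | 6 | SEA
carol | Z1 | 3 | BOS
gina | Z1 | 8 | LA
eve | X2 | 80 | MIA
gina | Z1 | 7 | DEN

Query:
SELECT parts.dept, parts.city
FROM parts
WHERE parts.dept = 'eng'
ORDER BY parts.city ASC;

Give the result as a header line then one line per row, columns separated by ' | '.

== RESULT ==
parts.dept | parts.city
eng | DEN
eng | LA

Derivation:
After WHERE (2 rows):
parts.dept | parts.city
eng | DEN
eng | LA
After SELECT (2 rows):
parts.dept | parts.city
eng | DEN
eng | LA
After ORDER BY (2 rows):
parts.dept | parts.city
eng | DEN
eng | LA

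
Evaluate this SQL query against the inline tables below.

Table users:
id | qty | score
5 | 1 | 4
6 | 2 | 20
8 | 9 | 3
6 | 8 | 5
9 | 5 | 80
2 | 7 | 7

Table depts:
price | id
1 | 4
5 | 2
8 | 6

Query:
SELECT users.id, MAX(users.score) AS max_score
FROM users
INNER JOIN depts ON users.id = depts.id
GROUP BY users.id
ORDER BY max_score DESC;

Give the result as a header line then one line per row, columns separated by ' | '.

== RESULT ==
users.id | max_score
6 | 20
2 | 7

Derivation:
After JOIN depts (3 rows):
users.id | users.qty | users.score | depts.price | depts.id
6 | 2 | 20 | 8 | 6
6 | 8 | 5 | 8 | 6
2 | 7 | 7 | 5 | 2
After GROUP BY (2 rows):
users.id | max_score
6 | 20
2 | 7
After ORDER BY (2 rows):
users.id | max_score
6 | 20
2 | 7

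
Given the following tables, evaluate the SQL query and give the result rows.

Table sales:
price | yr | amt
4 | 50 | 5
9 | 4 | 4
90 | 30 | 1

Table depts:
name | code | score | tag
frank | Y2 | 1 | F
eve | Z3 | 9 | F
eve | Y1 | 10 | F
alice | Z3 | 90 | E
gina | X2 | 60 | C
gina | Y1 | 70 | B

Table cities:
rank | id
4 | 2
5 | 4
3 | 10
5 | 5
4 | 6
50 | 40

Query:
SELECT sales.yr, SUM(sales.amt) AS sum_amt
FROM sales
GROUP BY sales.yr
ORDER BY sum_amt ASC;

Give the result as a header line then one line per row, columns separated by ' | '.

== RESULT ==
sales.yr | sum_amt
30 | 1
4 | 4
50 | 5

Derivation:
After GROUP BY (3 rows):
sales.yr | sum_amt
50 | 5
4 | 4
30 | 1
After ORDER BY (3 rows):
sales.yr | sum_amt
30 | 1
4 | 4
50 | 5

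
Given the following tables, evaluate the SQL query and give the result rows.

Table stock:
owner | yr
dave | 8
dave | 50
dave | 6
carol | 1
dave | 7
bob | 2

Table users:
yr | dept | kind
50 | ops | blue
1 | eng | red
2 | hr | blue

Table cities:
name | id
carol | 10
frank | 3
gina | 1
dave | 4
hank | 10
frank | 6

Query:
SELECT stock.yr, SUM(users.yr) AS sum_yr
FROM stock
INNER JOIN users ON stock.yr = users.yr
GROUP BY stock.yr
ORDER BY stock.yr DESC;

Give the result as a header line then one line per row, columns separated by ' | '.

== RESULT ==
stock.yr | sum_yr
50 | 50
2 | 2
1 | 1

Derivation:
After JOIN users (3 rows):
stock.owner | stock.yr | users.yr | users.dept | users.kind
dave | 50 | 50 | ops | blue
carol | 1 | 1 | eng | red
bob | 2 | 2 | hr | blue
After GROUP BY (3 rows):
stock.yr | sum_yr
50 | 50
1 | 1
2 | 2
After ORDER BY (3 rows):
stock.yr | sum_yr
50 | 50
2 | 2
1 | 1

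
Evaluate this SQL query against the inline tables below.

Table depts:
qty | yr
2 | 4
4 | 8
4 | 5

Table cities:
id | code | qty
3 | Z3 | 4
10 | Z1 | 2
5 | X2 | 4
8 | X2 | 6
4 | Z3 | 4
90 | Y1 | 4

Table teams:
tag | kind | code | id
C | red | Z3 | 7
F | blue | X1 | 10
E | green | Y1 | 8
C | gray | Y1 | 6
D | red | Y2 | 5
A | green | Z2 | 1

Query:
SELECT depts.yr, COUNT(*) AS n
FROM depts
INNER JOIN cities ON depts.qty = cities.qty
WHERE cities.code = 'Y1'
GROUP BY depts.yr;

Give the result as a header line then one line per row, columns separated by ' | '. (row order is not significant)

== RESULT ==
depts.yr | n
8 | 1
5 | 1

Derivation:
After JOIN cities (9 rows):
depts.qty | depts.yr | cities.id | cities.code | cities.qty
2 | 4 | 10 | Z1 | 2
4 | 8 | 3 | Z3 | 4
4 | 8 | 5 | X2 | 4
4 | 8 | 4 | Z3 | 4
4 | 8 | 90 | Y1 | 4
4 | 5 | 3 | Z3 | 4
4 | 5 | 5 | X2 | 4
4 | 5 | 4 | Z3 | 4
4 | 5 | 90 | Y1 | 4
After WHERE (2 rows):
depts.qty | depts.yr | cities.id | cities.code | cities.qty
4 | 8 | 90 | Y1 | 4
4 | 5 | 90 | Y1 | 4
After GROUP BY (2 rows):
depts.yr | n
8 | 1
5 | 1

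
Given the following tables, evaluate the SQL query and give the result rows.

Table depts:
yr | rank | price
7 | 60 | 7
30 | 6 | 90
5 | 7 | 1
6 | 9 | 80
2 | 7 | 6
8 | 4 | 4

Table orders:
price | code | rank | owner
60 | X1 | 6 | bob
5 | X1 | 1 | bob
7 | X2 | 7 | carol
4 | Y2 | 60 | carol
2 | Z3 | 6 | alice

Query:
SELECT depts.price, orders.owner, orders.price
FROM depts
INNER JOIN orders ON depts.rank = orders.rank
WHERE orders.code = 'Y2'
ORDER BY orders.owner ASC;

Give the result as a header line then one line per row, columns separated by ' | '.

== RESULT ==
depts.price | orders.owner | orders.price
7 | carol | 4

Derivation:
After JOIN orders (5 rows):
depts.yr | depts.rank | depts.price | orders.price | orders.code | orders.rank | orders.owner
7 | 60 | 7 | 4 | Y2 | 60 | carol
30 | 6 | 90 | 60 | X1 | 6 | bob
30 | 6 | 90 | 2 | Z3 | 6 | alice
5 | 7 | 1 | 7 | X2 | 7 | carol
2 | 7 | 6 | 7 | X2 | 7 | carol
After WHERE (1 rows):
depts.yr | depts.rank | depts.price | orders.price | orders.code | orders.rank | orders.owner
7 | 60 | 7 | 4 | Y2 | 60 | carol
After SELECT (1 rows):
depts.price | orders.owner | orders.price
7 | carol | 4
After ORDER BY (1 rows):
depts.price | orders.owner | orders.price
7 | carol | 4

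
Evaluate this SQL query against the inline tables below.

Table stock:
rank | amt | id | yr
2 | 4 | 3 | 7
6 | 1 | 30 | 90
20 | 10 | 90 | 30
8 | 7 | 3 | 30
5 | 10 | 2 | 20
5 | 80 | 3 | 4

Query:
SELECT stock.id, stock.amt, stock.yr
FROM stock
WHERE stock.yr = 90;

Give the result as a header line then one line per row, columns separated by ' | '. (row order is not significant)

== RESULT ==
stock.id | stock.amt | stock.yr
30 | 1 | 90

Derivation:
After WHERE (1 rows):
stock.rank | stock.amt | stock.id | stock.yr
6 | 1 | 30 | 90
After SELECT (1 rows):
stock.id | stock.amt | stock.yr
30 | 1 | 90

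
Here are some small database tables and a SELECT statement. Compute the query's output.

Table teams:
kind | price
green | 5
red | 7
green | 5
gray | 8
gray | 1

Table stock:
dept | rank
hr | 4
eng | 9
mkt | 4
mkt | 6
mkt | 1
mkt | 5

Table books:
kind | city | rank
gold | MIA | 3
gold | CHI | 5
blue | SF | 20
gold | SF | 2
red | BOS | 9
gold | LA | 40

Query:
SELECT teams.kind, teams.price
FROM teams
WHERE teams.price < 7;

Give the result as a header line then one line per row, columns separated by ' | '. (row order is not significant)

== RESULT ==
teams.kind | teams.price
green | 5
green | 5
gray | 1

Derivation:
After WHERE (3 rows):
teams.kind | teams.price
green | 5
green | 5
gray | 1
After SELECT (3 rows):
teams.kind | teams.price
green | 5
green | 5
gray | 1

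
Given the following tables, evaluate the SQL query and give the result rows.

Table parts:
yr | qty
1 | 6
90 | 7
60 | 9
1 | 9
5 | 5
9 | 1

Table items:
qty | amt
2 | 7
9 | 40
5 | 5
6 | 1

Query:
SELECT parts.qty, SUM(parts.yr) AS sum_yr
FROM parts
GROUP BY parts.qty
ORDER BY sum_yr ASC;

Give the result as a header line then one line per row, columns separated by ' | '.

After GROUP BY (5 rows):
parts.qty | sum_yr
6 | 1
7 | 90
9 | 61
5 | 5
1 | 9
After ORDER BY (5 rows):
parts.qty | sum_yr
6 | 1
5 | 5
1 | 9
9 | 61
7 | 90

== RESULT ==
parts.qty | sum_yr
6 | 1
5 | 5
1 | 9
9 | 61
7 | 90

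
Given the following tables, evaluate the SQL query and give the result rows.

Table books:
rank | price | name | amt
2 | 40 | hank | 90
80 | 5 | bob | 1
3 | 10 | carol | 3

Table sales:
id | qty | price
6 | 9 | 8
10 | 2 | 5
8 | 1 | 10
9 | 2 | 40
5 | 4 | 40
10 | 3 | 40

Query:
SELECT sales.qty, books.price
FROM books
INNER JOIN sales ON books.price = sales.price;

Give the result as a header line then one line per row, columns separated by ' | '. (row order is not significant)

After JOIN sales (5 rows):
books.rank | books.price | books.name | books.amt | sales.id | sales.qty | sales.price
2 | 40 | hank | 90 | 9 | 2 | 40
2 | 40 | hank | 90 | 5 | 4 | 40
2 | 40 | hank | 90 | 10 | 3 | 40
80 | 5 | bob | 1 | 10 | 2 | 5
3 | 10 | carol | 3 | 8 | 1 | 10
After SELECT (5 rows):
sales.qty | books.price
2 | 40
4 | 40
3 | 40
2 | 5
1 | 10

== RESULT ==
sales.qty | books.price
2 | 40
4 | 40
3 | 40
2 | 5
1 | 10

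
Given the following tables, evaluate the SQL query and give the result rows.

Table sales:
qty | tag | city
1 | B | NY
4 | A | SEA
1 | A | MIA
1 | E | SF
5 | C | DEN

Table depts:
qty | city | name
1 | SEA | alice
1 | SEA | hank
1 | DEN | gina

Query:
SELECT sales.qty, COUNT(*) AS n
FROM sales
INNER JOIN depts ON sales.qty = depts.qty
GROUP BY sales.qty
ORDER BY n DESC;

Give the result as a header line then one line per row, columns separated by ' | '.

== RESULT ==
sales.qty | n
1 | 9

Derivation:
After JOIN depts (9 rows):
sales.qty | sales.tag | sales.city | depts.qty | depts.city | depts.name
1 | B | NY | 1 | SEA | alice
1 | B | NY | 1 | SEA | hank
1 | B | NY | 1 | DEN | gina
1 | A | MIA | 1 | SEA | alice
1 | A | MIA | 1 | SEA | hank
1 | A | MIA | 1 | DEN | gina
1 | E | SF | 1 | SEA | alice
1 | E | SF | 1 | SEA | hank
1 | E | SF | 1 | DEN | gina
After GROUP BY (1 rows):
sales.qty | n
1 | 9
After ORDER BY (1 rows):
sales.qty | n
1 | 9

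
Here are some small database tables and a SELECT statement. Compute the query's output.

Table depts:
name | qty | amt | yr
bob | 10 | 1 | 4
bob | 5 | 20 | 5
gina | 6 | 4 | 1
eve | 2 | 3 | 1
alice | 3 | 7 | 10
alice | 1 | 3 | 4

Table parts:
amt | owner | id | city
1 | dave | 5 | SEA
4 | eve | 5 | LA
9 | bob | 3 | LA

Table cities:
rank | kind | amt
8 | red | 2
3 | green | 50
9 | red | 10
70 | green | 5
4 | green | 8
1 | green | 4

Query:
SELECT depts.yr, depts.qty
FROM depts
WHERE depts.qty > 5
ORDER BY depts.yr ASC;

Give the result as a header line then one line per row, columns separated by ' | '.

== RESULT ==
depts.yr | depts.qty
1 | 6
4 | 10

Derivation:
After WHERE (2 rows):
depts.name | depts.qty | depts.amt | depts.yr
bob | 10 | 1 | 4
gina | 6 | 4 | 1
After SELECT (2 rows):
depts.yr | depts.qty
4 | 10
1 | 6
After ORDER BY (2 rows):
depts.yr | depts.qty
1 | 6
4 | 10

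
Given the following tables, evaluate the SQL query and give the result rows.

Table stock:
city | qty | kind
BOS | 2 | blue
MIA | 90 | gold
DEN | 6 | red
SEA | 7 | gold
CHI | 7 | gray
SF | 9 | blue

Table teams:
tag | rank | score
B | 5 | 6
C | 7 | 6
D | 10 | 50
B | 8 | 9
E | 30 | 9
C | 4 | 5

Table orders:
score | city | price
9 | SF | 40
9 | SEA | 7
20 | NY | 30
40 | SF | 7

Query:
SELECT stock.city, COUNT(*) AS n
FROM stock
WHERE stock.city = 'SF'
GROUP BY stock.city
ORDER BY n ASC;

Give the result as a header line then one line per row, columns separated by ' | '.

== RESULT ==
stock.city | n
SF | 1

Derivation:
After WHERE (1 rows):
stock.city | stock.qty | stock.kind
SF | 9 | blue
After GROUP BY (1 rows):
stock.city | n
SF | 1
After ORDER BY (1 rows):
stock.city | n
SF | 1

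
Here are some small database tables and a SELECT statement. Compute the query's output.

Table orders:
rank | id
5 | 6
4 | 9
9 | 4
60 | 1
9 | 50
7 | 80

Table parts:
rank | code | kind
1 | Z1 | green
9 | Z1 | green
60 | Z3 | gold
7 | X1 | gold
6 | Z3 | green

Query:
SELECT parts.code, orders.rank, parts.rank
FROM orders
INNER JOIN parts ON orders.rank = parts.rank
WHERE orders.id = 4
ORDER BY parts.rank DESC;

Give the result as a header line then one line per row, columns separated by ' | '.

== RESULT ==
parts.code | orders.rank | parts.rank
Z1 | 9 | 9

Derivation:
After JOIN parts (4 rows):
orders.rank | orders.id | parts.rank | parts.code | parts.kind
9 | 4 | 9 | Z1 | green
60 | 1 | 60 | Z3 | gold
9 | 50 | 9 | Z1 | green
7 | 80 | 7 | X1 | gold
After WHERE (1 rows):
orders.rank | orders.id | parts.rank | parts.code | parts.kind
9 | 4 | 9 | Z1 | green
After SELECT (1 rows):
parts.code | orders.rank | parts.rank
Z1 | 9 | 9
After ORDER BY (1 rows):
parts.code | orders.rank | parts.rank
Z1 | 9 | 9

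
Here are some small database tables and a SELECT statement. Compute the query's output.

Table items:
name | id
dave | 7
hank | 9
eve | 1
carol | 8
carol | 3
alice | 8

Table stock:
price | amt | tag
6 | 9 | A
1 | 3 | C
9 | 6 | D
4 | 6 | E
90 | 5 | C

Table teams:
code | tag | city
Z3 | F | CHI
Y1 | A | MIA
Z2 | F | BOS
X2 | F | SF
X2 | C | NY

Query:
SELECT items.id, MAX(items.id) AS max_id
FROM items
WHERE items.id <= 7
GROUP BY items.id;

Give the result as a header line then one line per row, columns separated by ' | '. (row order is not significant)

After WHERE (3 rows):
items.name | items.id
dave | 7
eve | 1
carol | 3
After GROUP BY (3 rows):
items.id | max_id
7 | 7
1 | 1
3 | 3

== RESULT ==
items.id | max_id
7 | 7
1 | 1
3 | 3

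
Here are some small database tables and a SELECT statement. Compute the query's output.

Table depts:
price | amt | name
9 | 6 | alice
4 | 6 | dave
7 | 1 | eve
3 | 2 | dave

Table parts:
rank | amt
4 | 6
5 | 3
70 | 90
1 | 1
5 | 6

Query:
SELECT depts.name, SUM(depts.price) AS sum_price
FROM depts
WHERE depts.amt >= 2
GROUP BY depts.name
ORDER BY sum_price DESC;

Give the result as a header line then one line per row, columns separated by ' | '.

== RESULT ==
depts.name | sum_price
alice | 9
dave | 7

Derivation:
After WHERE (3 rows):
depts.price | depts.amt | depts.name
9 | 6 | alice
4 | 6 | dave
3 | 2 | dave
After GROUP BY (2 rows):
depts.name | sum_price
alice | 9
dave | 7
After ORDER BY (2 rows):
depts.name | sum_price
alice | 9
dave | 7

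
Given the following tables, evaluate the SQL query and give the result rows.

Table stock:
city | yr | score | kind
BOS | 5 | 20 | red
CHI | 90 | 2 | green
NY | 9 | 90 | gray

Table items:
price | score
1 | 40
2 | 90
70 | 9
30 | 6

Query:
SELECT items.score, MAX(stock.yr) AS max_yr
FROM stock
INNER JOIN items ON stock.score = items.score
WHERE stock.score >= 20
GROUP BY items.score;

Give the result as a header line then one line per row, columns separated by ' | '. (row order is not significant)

== RESULT ==
items.score | max_yr
90 | 9

Derivation:
After JOIN items (1 rows):
stock.city | stock.yr | stock.score | stock.kind | items.price | items.score
NY | 9 | 90 | gray | 2 | 90
After WHERE (1 rows):
stock.city | stock.yr | stock.score | stock.kind | items.price | items.score
NY | 9 | 90 | gray | 2 | 90
After GROUP BY (1 rows):
items.score | max_yr
90 | 9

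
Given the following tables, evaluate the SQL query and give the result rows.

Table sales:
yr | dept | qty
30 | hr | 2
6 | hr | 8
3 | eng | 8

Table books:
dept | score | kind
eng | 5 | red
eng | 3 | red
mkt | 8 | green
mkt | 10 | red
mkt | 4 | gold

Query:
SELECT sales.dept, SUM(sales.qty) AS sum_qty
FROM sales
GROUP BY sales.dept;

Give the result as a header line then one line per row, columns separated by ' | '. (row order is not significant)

After GROUP BY (2 rows):
sales.dept | sum_qty
hr | 10
eng | 8

== RESULT ==
sales.dept | sum_qty
hr | 10
eng | 8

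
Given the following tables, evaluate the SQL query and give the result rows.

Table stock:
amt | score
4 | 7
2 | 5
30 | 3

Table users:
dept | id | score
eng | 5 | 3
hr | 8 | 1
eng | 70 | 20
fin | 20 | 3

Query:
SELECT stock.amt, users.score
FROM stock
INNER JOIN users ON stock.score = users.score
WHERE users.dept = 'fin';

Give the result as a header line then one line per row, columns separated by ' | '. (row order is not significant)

After JOIN users (2 rows):
stock.amt | stock.score | users.dept | users.id | users.score
30 | 3 | eng | 5 | 3
30 | 3 | fin | 20 | 3
After WHERE (1 rows):
stock.amt | stock.score | users.dept | users.id | users.score
30 | 3 | fin | 20 | 3
After SELECT (1 rows):
stock.amt | users.score
30 | 3

== RESULT ==
stock.amt | users.score
30 | 3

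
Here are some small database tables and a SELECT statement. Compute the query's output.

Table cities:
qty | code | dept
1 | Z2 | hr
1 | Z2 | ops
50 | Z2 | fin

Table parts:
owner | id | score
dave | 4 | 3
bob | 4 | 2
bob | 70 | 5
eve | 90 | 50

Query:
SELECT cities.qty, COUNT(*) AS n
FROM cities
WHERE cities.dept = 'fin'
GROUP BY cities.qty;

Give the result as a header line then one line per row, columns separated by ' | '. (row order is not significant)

After WHERE (1 rows):
cities.qty | cities.code | cities.dept
50 | Z2 | fin
After GROUP BY (1 rows):
cities.qty | n
50 | 1

== RESULT ==
cities.qty | n
50 | 1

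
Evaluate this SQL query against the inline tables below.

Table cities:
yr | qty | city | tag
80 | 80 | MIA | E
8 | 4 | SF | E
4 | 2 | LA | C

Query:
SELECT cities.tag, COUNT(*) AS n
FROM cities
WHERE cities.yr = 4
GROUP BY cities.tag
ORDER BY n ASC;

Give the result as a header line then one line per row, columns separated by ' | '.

After WHERE (1 rows):
cities.yr | cities.qty | cities.city | cities.tag
4 | 2 | LA | C
After GROUP BY (1 rows):
cities.tag | n
C | 1
After ORDER BY (1 rows):
cities.tag | n
C | 1

== RESULT ==
cities.tag | n
C | 1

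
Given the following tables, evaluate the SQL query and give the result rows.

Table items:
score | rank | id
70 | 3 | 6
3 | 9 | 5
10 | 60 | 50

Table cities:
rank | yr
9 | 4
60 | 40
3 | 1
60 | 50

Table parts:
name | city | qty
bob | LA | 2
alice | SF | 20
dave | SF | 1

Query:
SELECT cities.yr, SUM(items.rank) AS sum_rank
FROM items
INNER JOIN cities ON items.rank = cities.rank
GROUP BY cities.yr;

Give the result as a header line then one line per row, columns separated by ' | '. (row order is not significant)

== RESULT ==
cities.yr | sum_rank
1 | 3
4 | 9
40 | 60
50 | 60

Derivation:
After JOIN cities (4 rows):
items.score | items.rank | items.id | cities.rank | cities.yr
70 | 3 | 6 | 3 | 1
3 | 9 | 5 | 9 | 4
10 | 60 | 50 | 60 | 40
10 | 60 | 50 | 60 | 50
After GROUP BY (4 rows):
cities.yr | sum_rank
1 | 3
4 | 9
40 | 60
50 | 60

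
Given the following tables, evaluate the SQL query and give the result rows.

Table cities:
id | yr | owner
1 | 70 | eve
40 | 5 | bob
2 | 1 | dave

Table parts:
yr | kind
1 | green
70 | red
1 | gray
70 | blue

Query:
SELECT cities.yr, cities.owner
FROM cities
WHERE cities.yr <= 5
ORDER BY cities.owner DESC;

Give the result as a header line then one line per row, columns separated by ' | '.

== RESULT ==
cities.yr | cities.owner
1 | dave
5 | bob

Derivation:
After WHERE (2 rows):
cities.id | cities.yr | cities.owner
40 | 5 | bob
2 | 1 | dave
After SELECT (2 rows):
cities.yr | cities.owner
5 | bob
1 | dave
After ORDER BY (2 rows):
cities.yr | cities.owner
1 | dave
5 | bob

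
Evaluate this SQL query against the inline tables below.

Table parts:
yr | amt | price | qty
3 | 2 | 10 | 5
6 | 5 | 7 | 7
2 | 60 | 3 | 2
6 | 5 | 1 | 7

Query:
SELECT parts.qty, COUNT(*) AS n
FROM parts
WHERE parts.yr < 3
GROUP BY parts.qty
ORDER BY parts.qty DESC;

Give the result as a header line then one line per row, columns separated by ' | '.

After WHERE (1 rows):
parts.yr | parts.amt | parts.price | parts.qty
2 | 60 | 3 | 2
After GROUP BY (1 rows):
parts.qty | n
2 | 1
After ORDER BY (1 rows):
parts.qty | n
2 | 1

== RESULT ==
parts.qty | n
2 | 1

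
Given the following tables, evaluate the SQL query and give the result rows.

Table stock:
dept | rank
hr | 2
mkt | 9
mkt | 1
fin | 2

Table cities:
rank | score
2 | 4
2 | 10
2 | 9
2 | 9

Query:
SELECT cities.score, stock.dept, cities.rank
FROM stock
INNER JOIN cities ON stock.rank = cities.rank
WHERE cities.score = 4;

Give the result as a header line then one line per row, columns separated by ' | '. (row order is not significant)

== RESULT ==
cities.score | stock.dept | cities.rank
4 | hr | 2
4 | fin | 2

Derivation:
After JOIN cities (8 rows):
stock.dept | stock.rank | cities.rank | cities.score
hr | 2 | 2 | 4
hr | 2 | 2 | 10
hr | 2 | 2 | 9
hr | 2 | 2 | 9
fin | 2 | 2 | 4
fin | 2 | 2 | 10
fin | 2 | 2 | 9
fin | 2 | 2 | 9
After WHERE (2 rows):
stock.dept | stock.rank | cities.rank | cities.score
hr | 2 | 2 | 4
fin | 2 | 2 | 4
After SELECT (2 rows):
cities.score | stock.dept | cities.rank
4 | hr | 2
4 | fin | 2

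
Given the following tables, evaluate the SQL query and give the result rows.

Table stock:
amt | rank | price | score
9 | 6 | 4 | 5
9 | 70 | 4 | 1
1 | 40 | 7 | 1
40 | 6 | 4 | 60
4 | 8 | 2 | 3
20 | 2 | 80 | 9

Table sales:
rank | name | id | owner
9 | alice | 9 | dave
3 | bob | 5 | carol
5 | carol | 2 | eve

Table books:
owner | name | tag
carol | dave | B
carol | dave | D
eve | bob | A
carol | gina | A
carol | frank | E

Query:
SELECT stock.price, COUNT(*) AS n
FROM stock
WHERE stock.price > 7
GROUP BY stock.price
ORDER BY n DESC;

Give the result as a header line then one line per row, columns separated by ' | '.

After WHERE (1 rows):
stock.amt | stock.rank | stock.price | stock.score
20 | 2 | 80 | 9
After GROUP BY (1 rows):
stock.price | n
80 | 1
After ORDER BY (1 rows):
stock.price | n
80 | 1

== RESULT ==
stock.price | n
80 | 1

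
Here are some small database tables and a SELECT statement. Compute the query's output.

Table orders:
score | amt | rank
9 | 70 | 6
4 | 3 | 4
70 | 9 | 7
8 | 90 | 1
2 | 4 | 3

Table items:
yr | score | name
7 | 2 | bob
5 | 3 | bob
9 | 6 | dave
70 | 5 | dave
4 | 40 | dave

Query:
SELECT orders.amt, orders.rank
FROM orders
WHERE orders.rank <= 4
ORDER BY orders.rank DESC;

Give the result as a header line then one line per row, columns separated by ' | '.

After WHERE (3 rows):
orders.score | orders.amt | orders.rank
4 | 3 | 4
8 | 90 | 1
2 | 4 | 3
After SELECT (3 rows):
orders.amt | orders.rank
3 | 4
90 | 1
4 | 3
After ORDER BY (3 rows):
orders.amt | orders.rank
3 | 4
4 | 3
90 | 1

== RESULT ==
orders.amt | orders.rank
3 | 4
4 | 3
90 | 1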